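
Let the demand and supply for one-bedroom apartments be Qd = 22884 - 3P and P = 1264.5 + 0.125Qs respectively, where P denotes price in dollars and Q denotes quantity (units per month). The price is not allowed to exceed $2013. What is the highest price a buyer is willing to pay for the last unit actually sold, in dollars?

5632

Rearranging supply gives Qs = 8P - 10116. Without the control the market clears where 22884 - 3P = 8P - 10116, i.e. P* = 3000 and Q* = 13884.
The ceiling of 2013 is below the equilibrium price 3000, so it binds.
At P = 2013: Qd = 22884 - 3·2013 = 16845 and Qs = 8·2013 - 10116 = 5988.
Only 5988 units reach the market. On the demand curve, the marginal buyer's willingness to pay at Q = 5988 is (22884 - 5988)/3 = 5632.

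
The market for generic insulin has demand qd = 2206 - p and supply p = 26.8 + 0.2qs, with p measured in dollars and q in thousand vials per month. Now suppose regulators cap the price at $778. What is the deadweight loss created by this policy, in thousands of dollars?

0

Rearranging supply gives qs = 5p - 134. Equilibrium: 2206 - p = 5p - 134, so 2340 = 6p and p* = 390, q* = 1816.
The ceiling of 778 is above the equilibrium price 390, so it is not binding; the market clears at p* = 390, q* = 1816.
Since the control does not bind, no trades are prevented and deadweight loss is zero.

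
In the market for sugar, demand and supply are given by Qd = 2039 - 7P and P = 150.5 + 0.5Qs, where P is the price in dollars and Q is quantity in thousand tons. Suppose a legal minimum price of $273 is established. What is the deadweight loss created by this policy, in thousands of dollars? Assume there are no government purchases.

Rearranging supply gives Qs = 2P - 301. Equilibrium: 2039 - 7P = 2P - 301, so 2340 = 9P and P* = 260, Q* = 219.
The floor of 273 is above the equilibrium price 260, so it binds.
At P = 273: Qd = 2039 - 7·273 = 128 and Qs = 2·273 - 301 = 245.
Quantity traded falls to 128. At Q = 128 the demand price is (2039 - 128)/7 = 273 and the supply price is (301 + 128)/2 = 214.5.
Deadweight loss = ½ · (273 - 214.5) · (219 - 128) = ½ · 58.5 · 91 = 2661.75.

2661.75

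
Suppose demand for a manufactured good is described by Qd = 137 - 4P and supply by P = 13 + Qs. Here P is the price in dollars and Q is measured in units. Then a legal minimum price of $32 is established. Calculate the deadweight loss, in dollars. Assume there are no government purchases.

40

Rearranging supply gives Qs = P - 13. In a free market, 137 - 4P = P - 13 gives the equilibrium P* = 30, Q* = 17.
Since 32 > 30, the floor is binding.
At P = 32: Qd = 137 - 4·32 = 9 and Qs = 32 - 13 = 19.
Quantity traded falls to 9. At Q = 9 the demand price is (137 - 9)/4 = 32 and the supply price is 13 + 9 = 22.
Deadweight loss = ½ · (32 - 22) · (17 - 9) = ½ · 10 · 8 = 40.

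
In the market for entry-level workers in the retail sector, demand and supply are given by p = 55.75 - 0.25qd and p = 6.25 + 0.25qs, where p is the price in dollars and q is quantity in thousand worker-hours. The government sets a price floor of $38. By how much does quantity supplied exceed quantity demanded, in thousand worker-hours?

56

Rearranging demand gives qd = 223 - 4p; rearranging supply gives qs = 4p - 25. Equilibrium: 223 - 4p = 4p - 25, so 248 = 8p and p* = 31, q* = 99.
Since 38 > 31, the floor is binding.
At p = 38: qd = 223 - 4·38 = 71 and qs = 4·38 - 25 = 127.
Surplus = qs - qd = 127 - 71 = 56.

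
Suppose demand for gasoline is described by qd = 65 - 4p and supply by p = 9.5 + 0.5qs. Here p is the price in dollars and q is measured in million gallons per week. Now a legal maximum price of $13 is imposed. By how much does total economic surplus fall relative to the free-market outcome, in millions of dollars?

Rearranging supply gives qs = 2p - 19. Equilibrium: 65 - 4p = 2p - 19, so 84 = 6p and p* = 14, q* = 9.
Since 13 < 14, the ceiling is binding.
At p = 13: qd = 65 - 4·13 = 13 and qs = 2·13 - 19 = 7.
Quantity traded falls to 7. At q = 7 the demand price is (65 - 7)/4 = 14.5 and the supply price is (19 + 7)/2 = 13.
Deadweight loss = ½ · (14.5 - 13) · (9 - 7) = ½ · 1.5 · 2 = 1.5.

1.5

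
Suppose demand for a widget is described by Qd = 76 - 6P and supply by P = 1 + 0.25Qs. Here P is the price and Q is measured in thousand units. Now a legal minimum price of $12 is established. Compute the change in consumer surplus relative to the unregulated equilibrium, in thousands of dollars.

Rearranging supply gives Qs = 4P - 4. Equilibrium: 76 - 6P = 4P - 4, so 80 = 10P and P* = 8, Q* = 28.
Since 12 > 8, the floor is binding.
At P = 12: Qd = 76 - 6·12 = 4 and Qs = 4·12 - 4 = 44.
Consumer surplus without the control is ½ · (38/3 - 8) · 28 = 196/3.
With the floor, consumers buy 4 units at 12, so CS = ½ · (38/3 - 12) · 4 = 4/3.
Change in consumer surplus = 4/3 - 196/3 = -64.

-64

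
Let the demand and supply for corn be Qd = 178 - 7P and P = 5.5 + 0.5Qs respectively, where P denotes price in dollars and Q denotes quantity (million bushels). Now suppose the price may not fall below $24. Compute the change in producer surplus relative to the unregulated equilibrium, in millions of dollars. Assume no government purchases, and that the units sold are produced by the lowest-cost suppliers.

-80.25

Rearranging supply gives Qs = 2P - 11. Without the control the market clears where 178 - 7P = 2P - 11, i.e. P* = 21 and Q* = 31.
The floor of 24 is above the equilibrium price 21, so it binds.
At P = 24: Qd = 178 - 7·24 = 10 and Qs = 2·24 - 11 = 37.
Producer surplus without the control is ½ · (21 - 5.5) · 31 = 240.25.
With the floor, 10 units are sold at 24. The supply price at Q = 10 is 10.5, so PS = ½ · [(24 - 5.5) + (24 - 10.5)] · 10 = 160.
Change in producer surplus = 160 - 240.25 = -80.25.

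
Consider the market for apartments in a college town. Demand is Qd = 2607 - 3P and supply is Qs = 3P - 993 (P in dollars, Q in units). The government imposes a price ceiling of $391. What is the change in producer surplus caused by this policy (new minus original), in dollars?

Without the control the market clears where 2607 - 3P = 3P - 993, i.e. P* = 600 and Q* = 807.
The ceiling of 391 is below the equilibrium price 600, so it binds.
At P = 391: Qd = 2607 - 3·391 = 1434 and Qs = 3·391 - 993 = 180.
Producer surplus without the control is ½ · (600 - 331) · 807 = 108541.5.
With the ceiling, producers sell 180 units at 391, so PS = ½ · (391 - 331) · 180 = 5400.
Change in producer surplus = 5400 - 108541.5 = -103141.5.

-103141.5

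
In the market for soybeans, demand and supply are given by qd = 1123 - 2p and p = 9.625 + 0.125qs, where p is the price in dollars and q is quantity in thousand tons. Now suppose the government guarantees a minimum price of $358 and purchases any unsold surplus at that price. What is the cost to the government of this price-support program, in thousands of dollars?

Rearranging supply gives qs = 8p - 77. Equilibrium: 1123 - 2p = 8p - 77, so 1200 = 10p and p* = 120, q* = 883.
Because the floor (358) lies above the market-clearing price, it is binding.
At p = 358: qd = 1123 - 2·358 = 407 and qs = 8·358 - 77 = 2787.
Surplus = qs - qd = 2380.
Government expenditure = surplus × support price = 2380 × 358 = 852040.

852040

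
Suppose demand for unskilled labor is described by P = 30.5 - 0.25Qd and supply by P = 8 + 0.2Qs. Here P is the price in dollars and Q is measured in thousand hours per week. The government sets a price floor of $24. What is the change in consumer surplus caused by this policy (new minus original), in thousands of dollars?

-228

Rearranging demand gives Qd = 122 - 4P; rearranging supply gives Qs = 5P - 40. In a free market, 122 - 4P = 5P - 40 gives the equilibrium P* = 18, Q* = 50.
The floor of 24 is above the equilibrium price 18, so it binds.
At P = 24: Qd = 122 - 4·24 = 26 and Qs = 5·24 - 40 = 80.
Consumer surplus without the control is ½ · (30.5 - 18) · 50 = 312.5.
With the floor, consumers buy 26 units at 24, so CS = ½ · (30.5 - 24) · 26 = 84.5.
Change in consumer surplus = 84.5 - 312.5 = -228.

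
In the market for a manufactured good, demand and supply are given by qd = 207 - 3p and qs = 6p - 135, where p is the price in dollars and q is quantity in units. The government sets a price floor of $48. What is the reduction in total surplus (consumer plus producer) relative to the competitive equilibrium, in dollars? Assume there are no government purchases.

225

In a free market, 207 - 3p = 6p - 135 gives the equilibrium p* = 38, q* = 93.
Because the floor (48) lies above the market-clearing price, it is binding.
At p = 48: qd = 207 - 3·48 = 63 and qs = 6·48 - 135 = 153.
Quantity traded falls to 63. At q = 63 the demand price is (207 - 63)/3 = 48 and the supply price is (135 + 63)/6 = 33.
Deadweight loss = ½ · (48 - 33) · (93 - 63) = ½ · 15 · 30 = 225.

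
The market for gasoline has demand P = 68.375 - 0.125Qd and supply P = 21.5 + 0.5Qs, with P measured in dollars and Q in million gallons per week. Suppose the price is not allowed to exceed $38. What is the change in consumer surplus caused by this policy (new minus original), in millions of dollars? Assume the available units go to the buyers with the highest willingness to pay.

Rearranging demand gives Qd = 547 - 8P; rearranging supply gives Qs = 2P - 43. Equilibrium: 547 - 8P = 2P - 43, so 590 = 10P and P* = 59, Q* = 75.
Because the ceiling (38) lies below the market-clearing price, it is binding.
At P = 38: Qd = 547 - 8·38 = 243 and Qs = 2·38 - 43 = 33.
Consumer surplus without the control is ½ · (68.375 - 59) · 75 = 351.5625.
With the ceiling, 33 units are sold at 38 (assume they go to the highest-value buyers). The demand price at Q = 33 is 64.25, so CS = ½ · [(68.375 - 38) + (64.25 - 38)] · 33 = 934.3125.
Change in consumer surplus = 934.3125 - 351.5625 = 582.75.

582.75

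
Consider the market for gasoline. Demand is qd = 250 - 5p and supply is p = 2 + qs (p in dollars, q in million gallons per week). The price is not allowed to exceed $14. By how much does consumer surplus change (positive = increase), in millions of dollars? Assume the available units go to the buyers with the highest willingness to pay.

Rearranging supply gives qs = p - 2. Setting quantity demanded equal to quantity supplied, 250 - 5p = p - 2, gives p* = 42 and q* = 40.
Because the ceiling (14) lies below the market-clearing price, it is binding.
At p = 14: qd = 250 - 5·14 = 180 and qs = 14 - 2 = 12.
Consumer surplus without the control is ½ · (50 - 42) · 40 = 160.
With the ceiling, 12 units are sold at 14 (assume they go to the highest-value buyers). The demand price at q = 12 is 47.6, so CS = ½ · [(50 - 14) + (47.6 - 14)] · 12 = 417.6.
Change in consumer surplus = 417.6 - 160 = 257.6.

257.6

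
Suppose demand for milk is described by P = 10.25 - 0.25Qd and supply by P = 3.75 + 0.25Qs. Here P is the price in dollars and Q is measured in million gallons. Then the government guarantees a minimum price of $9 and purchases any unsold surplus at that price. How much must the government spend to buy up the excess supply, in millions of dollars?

Rearranging demand gives Qd = 41 - 4P; rearranging supply gives Qs = 4P - 15. Without the control the market clears where 41 - 4P = 4P - 15, i.e. P* = 7 and Q* = 13.
Because the floor (9) lies above the market-clearing price, it is binding.
At P = 9: Qd = 41 - 4·9 = 5 and Qs = 4·9 - 15 = 21.
Surplus = Qs - Qd = 16.
Government expenditure = surplus × support price = 16 × 9 = 144.

144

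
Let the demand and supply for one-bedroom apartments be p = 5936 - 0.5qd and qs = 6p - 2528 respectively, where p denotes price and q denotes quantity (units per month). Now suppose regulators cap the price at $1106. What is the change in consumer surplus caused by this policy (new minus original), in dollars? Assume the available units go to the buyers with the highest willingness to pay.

-1483772

Rearranging demand gives qd = 11872 - 2p. Equilibrium: 11872 - 2p = 6p - 2528, so 14400 = 8p and p* = 1800, q* = 8272.
The ceiling of 1106 is below the equilibrium price 1800, so it binds.
At p = 1106: qd = 11872 - 2·1106 = 9660 and qs = 6·1106 - 2528 = 4108.
Consumer surplus without the control is ½ · (5936 - 1800) · 8272 = 17106496.
With the ceiling, 4108 units are sold at 1106 (assume they go to the highest-value buyers). The demand price at q = 4108 is 3882, so CS = ½ · [(5936 - 1106) + (3882 - 1106)] · 4108 = 15622724.
Change in consumer surplus = 15622724 - 17106496 = -1483772.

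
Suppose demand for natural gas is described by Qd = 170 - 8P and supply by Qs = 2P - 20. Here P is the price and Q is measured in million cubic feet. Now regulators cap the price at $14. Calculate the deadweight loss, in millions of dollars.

31.25

In a free market, 170 - 8P = 2P - 20 gives the equilibrium P* = 19, Q* = 18.
The ceiling of 14 is below the equilibrium price 19, so it binds.
At P = 14: Qd = 170 - 8·14 = 58 and Qs = 2·14 - 20 = 8.
Quantity traded falls to 8. At Q = 8 the demand price is (170 - 8)/8 = 20.25 and the supply price is (20 + 8)/2 = 14.
Deadweight loss = ½ · (20.25 - 14) · (18 - 8) = ½ · 6.25 · 10 = 31.25.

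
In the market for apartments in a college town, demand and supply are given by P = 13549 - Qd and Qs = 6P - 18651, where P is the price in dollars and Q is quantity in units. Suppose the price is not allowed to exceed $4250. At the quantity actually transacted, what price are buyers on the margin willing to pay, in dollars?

Rearranging demand gives Qd = 13549 - P. In a free market, 13549 - P = 6P - 18651 gives the equilibrium P* = 4600, Q* = 8949.
The ceiling of 4250 is below the equilibrium price 4600, so it binds.
At P = 4250: Qd = 13549 - 4250 = 9299 and Qs = 6·4250 - 18651 = 6849.
Only 6849 units reach the market. On the demand curve, the marginal buyer's willingness to pay at Q = 6849 is (13549 - 6849) = 6700.

6700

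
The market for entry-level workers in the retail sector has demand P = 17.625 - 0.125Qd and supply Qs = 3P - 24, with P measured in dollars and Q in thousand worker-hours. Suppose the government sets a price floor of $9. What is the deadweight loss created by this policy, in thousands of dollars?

Rearranging demand gives Qd = 141 - 8P. In a free market, 141 - 8P = 3P - 24 gives the equilibrium P* = 15, Q* = 21.
Since 9 is below P* = 15, the floor does not bind and the free-market outcome prevails.
Since the control does not bind, no trades are prevented and deadweight loss is zero.

0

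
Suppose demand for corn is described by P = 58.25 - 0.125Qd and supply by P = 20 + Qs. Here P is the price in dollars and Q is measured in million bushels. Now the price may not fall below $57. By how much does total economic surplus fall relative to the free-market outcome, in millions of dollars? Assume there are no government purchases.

324

Rearranging demand gives Qd = 466 - 8P; rearranging supply gives Qs = P - 20. Setting quantity demanded equal to quantity supplied, 466 - 8P = P - 20, gives P* = 54 and Q* = 34.
Since 57 > 54, the floor is binding.
At P = 57: Qd = 466 - 8·57 = 10 and Qs = 57 - 20 = 37.
Quantity traded falls to 10. At Q = 10 the demand price is (466 - 10)/8 = 57 and the supply price is 20 + 10 = 30.
Deadweight loss = ½ · (57 - 30) · (34 - 10) = ½ · 27 · 24 = 324.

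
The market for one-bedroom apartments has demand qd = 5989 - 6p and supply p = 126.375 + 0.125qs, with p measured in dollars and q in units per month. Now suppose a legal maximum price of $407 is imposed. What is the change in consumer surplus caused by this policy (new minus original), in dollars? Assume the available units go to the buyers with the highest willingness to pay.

162657

Rearranging supply gives qs = 8p - 1011. Without the control the market clears where 5989 - 6p = 8p - 1011, i.e. p* = 500 and q* = 2989.
Because the ceiling (407) lies below the market-clearing price, it is binding.
At p = 407: qd = 5989 - 6·407 = 3547 and qs = 8·407 - 1011 = 2245.
Consumer surplus without the control is ½ · (5989/6 - 500) · 2989 = 8934121/12.
With the ceiling, 2245 units are sold at 407 (assume they go to the highest-value buyers). The demand price at q = 2245 is 624, so CS = ½ · [(5989/6 - 407) + (624 - 407)] · 2245 = 10886005/12.
Change in consumer surplus = 10886005/12 - 8934121/12 = 162657.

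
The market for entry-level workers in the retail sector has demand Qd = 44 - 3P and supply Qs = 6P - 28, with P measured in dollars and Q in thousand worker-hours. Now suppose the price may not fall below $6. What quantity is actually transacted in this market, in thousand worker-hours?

Equilibrium: 44 - 3P = 6P - 28, so 72 = 9P and P* = 8, Q* = 20.
The floor of 6 is below the equilibrium price 8, so it is not binding; the market clears at P* = 8, Q* = 20.

20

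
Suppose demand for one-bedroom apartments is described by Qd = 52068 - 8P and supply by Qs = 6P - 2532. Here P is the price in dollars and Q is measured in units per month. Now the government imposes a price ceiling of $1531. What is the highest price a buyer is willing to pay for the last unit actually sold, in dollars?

5676.75

Without the control the market clears where 52068 - 8P = 6P - 2532, i.e. P* = 3900 and Q* = 20868.
Since 1531 < 3900, the ceiling is binding.
At P = 1531: Qd = 52068 - 8·1531 = 39820 and Qs = 6·1531 - 2532 = 6654.
Only 6654 units reach the market. On the demand curve, the marginal buyer's willingness to pay at Q = 6654 is (52068 - 6654)/8 = 5676.75.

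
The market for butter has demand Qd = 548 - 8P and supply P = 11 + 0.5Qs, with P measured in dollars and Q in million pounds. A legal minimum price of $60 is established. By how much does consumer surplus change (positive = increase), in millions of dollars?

Rearranging supply gives Qs = 2P - 22. Equilibrium: 548 - 8P = 2P - 22, so 570 = 10P and P* = 57, Q* = 92.
Since 60 > 57, the floor is binding.
At P = 60: Qd = 548 - 8·60 = 68 and Qs = 2·60 - 22 = 98.
Consumer surplus without the control is ½ · (68.5 - 57) · 92 = 529.
With the floor, consumers buy 68 units at 60, so CS = ½ · (68.5 - 60) · 68 = 289.
Change in consumer surplus = 289 - 529 = -240.

-240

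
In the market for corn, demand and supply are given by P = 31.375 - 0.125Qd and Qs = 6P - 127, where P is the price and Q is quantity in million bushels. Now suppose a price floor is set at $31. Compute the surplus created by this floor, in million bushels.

Rearranging demand gives Qd = 251 - 8P. In a free market, 251 - 8P = 6P - 127 gives the equilibrium P* = 27, Q* = 35.
The floor of 31 is above the equilibrium price 27, so it binds.
At P = 31: Qd = 251 - 8·31 = 3 and Qs = 6·31 - 127 = 59.
Surplus = Qs - Qd = 59 - 3 = 56.

56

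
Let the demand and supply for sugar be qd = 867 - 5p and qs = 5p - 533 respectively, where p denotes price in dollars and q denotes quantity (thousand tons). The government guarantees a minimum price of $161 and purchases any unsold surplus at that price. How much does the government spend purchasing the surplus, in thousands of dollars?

33810

In a free market, 867 - 5p = 5p - 533 gives the equilibrium p* = 140, q* = 167.
Because the floor (161) lies above the market-clearing price, it is binding.
At p = 161: qd = 867 - 5·161 = 62 and qs = 5·161 - 533 = 272.
Surplus = qs - qd = 210.
Government expenditure = surplus × support price = 210 × 161 = 33810.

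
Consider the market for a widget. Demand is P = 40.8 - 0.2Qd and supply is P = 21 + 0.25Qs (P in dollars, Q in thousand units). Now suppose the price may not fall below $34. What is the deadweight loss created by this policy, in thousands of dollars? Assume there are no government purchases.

Rearranging demand gives Qd = 204 - 5P; rearranging supply gives Qs = 4P - 84. Setting quantity demanded equal to quantity supplied, 204 - 5P = 4P - 84, gives P* = 32 and Q* = 44.
The floor of 34 is above the equilibrium price 32, so it binds.
At P = 34: Qd = 204 - 5·34 = 34 and Qs = 4·34 - 84 = 52.
Quantity traded falls to 34. At Q = 34 the demand price is (204 - 34)/5 = 34 and the supply price is (84 + 34)/4 = 29.5.
Deadweight loss = ½ · (34 - 29.5) · (44 - 34) = ½ · 4.5 · 10 = 22.5.

22.5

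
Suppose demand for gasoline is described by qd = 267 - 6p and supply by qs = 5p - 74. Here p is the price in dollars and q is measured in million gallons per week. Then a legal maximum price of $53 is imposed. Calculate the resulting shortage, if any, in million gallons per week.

0

Without the control the market clears where 267 - 6p = 5p - 74, i.e. p* = 31 and q* = 81.
Since 53 is above p* = 31, the ceiling does not bind and the free-market outcome prevails.
Since the control does not bind, there is no shortage.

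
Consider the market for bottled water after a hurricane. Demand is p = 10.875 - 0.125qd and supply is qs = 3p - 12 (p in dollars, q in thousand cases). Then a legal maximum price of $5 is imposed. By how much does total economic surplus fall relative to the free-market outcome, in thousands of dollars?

33

Rearranging demand gives qd = 87 - 8p. Setting quantity demanded equal to quantity supplied, 87 - 8p = 3p - 12, gives p* = 9 and q* = 15.
Since 5 < 9, the ceiling is binding.
At p = 5: qd = 87 - 8·5 = 47 and qs = 3·5 - 12 = 3.
Quantity traded falls to 3. At q = 3 the demand price is (87 - 3)/8 = 10.5 and the supply price is (12 + 3)/3 = 5.
Deadweight loss = ½ · (10.5 - 5) · (15 - 3) = ½ · 5.5 · 12 = 33.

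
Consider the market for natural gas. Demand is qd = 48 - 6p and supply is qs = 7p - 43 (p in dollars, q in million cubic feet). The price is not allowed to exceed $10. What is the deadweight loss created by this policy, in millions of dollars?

0

Without the control the market clears where 48 - 6p = 7p - 43, i.e. p* = 7 and q* = 6.
Since 10 is above p* = 7, the ceiling does not bind and the free-market outcome prevails.
Since the control does not bind, no trades are prevented and deadweight loss is zero.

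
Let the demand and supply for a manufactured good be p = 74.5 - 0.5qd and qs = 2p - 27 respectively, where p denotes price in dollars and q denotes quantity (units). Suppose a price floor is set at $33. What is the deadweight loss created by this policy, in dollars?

Rearranging demand gives qd = 149 - 2p. Without the control the market clears where 149 - 2p = 2p - 27, i.e. p* = 44 and q* = 61.
Since 33 is below p* = 44, the floor does not bind and the free-market outcome prevails.
Since the control does not bind, no trades are prevented and deadweight loss is zero.

0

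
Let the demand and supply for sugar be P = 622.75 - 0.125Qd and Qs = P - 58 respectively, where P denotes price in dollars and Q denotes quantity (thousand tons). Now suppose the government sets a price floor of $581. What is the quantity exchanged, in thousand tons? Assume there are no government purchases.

Rearranging demand gives Qd = 4982 - 8P. In a free market, 4982 - 8P = P - 58 gives the equilibrium P* = 560, Q* = 502.
Because the floor (581) lies above the market-clearing price, it is binding.
At P = 581: Qd = 4982 - 8·581 = 334 and Qs = 581 - 58 = 523.
The quantity actually transacted is the short side, demand: 334.

334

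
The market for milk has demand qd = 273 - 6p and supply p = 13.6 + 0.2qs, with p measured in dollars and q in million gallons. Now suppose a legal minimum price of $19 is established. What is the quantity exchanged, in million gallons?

87

Rearranging supply gives qs = 5p - 68. In a free market, 273 - 6p = 5p - 68 gives the equilibrium p* = 31, q* = 87.
The floor of 19 is below the equilibrium price 31, so it is not binding; the market clears at p* = 31, q* = 87.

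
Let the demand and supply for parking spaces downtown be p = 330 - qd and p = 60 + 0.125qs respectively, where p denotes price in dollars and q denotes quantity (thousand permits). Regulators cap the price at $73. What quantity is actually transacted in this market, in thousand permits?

Rearranging demand gives qd = 330 - p; rearranging supply gives qs = 8p - 480. Setting quantity demanded equal to quantity supplied, 330 - p = 8p - 480, gives p* = 90 and q* = 240.
Since 73 < 90, the ceiling is binding.
At p = 73: qd = 330 - 73 = 257 and qs = 8·73 - 480 = 104.
The quantity actually transacted is the short side, supply: 104.

104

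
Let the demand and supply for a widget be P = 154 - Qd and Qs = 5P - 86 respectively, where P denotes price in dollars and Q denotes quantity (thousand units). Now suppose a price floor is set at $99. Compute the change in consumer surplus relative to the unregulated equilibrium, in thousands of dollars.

Rearranging demand gives Qd = 154 - P. Setting quantity demanded equal to quantity supplied, 154 - P = 5P - 86, gives P* = 40 and Q* = 114.
The floor of 99 is above the equilibrium price 40, so it binds.
At P = 99: Qd = 154 - 99 = 55 and Qs = 5·99 - 86 = 409.
Consumer surplus without the control is ½ · (154 - 40) · 114 = 6498.
With the floor, consumers buy 55 units at 99, so CS = ½ · (154 - 99) · 55 = 1512.5.
Change in consumer surplus = 1512.5 - 6498 = -4985.5.

-4985.5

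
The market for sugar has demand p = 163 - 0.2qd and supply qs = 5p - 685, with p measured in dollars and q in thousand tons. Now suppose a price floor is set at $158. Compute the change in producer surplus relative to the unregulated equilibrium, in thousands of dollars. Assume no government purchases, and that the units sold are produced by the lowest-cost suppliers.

40

Rearranging demand gives qd = 815 - 5p. In a free market, 815 - 5p = 5p - 685 gives the equilibrium p* = 150, q* = 65.
Since 158 > 150, the floor is binding.
At p = 158: qd = 815 - 5·158 = 25 and qs = 5·158 - 685 = 105.
Producer surplus without the control is ½ · (150 - 137) · 65 = 422.5.
With the floor, 25 units are sold at 158. The supply price at q = 25 is 142, so PS = ½ · [(158 - 137) + (158 - 142)] · 25 = 462.5.
Change in producer surplus = 462.5 - 422.5 = 40.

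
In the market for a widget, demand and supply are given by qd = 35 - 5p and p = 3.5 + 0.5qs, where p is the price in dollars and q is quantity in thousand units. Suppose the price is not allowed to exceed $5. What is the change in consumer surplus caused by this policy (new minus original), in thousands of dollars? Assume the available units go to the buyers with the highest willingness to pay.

2.6

Rearranging supply gives qs = 2p - 7. Setting quantity demanded equal to quantity supplied, 35 - 5p = 2p - 7, gives p* = 6 and q* = 5.
The ceiling of 5 is below the equilibrium price 6, so it binds.
At p = 5: qd = 35 - 5·5 = 10 and qs = 2·5 - 7 = 3.
Consumer surplus without the control is ½ · (7 - 6) · 5 = 2.5.
With the ceiling, 3 units are sold at 5 (assume they go to the highest-value buyers). The demand price at q = 3 is 6.4, so CS = ½ · [(7 - 5) + (6.4 - 5)] · 3 = 5.1.
Change in consumer surplus = 5.1 - 2.5 = 2.6.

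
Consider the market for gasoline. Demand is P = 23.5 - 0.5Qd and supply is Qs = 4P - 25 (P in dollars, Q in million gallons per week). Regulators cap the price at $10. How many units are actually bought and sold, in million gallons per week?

Rearranging demand gives Qd = 47 - 2P. Equilibrium: 47 - 2P = 4P - 25, so 72 = 6P and P* = 12, Q* = 23.
Since 10 < 12, the ceiling is binding.
At P = 10: Qd = 47 - 2·10 = 27 and Qs = 4·10 - 25 = 15.
The quantity actually transacted is the short side, supply: 15.

15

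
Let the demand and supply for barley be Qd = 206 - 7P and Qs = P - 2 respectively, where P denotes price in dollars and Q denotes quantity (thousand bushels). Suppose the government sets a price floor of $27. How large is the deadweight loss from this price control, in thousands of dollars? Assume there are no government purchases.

Without the control the market clears where 206 - 7P = P - 2, i.e. P* = 26 and Q* = 24.
Since 27 > 26, the floor is binding.
At P = 27: Qd = 206 - 7·27 = 17 and Qs = 27 - 2 = 25.
Quantity traded falls to 17. At Q = 17 the demand price is (206 - 17)/7 = 27 and the supply price is 2 + 17 = 19.
Deadweight loss = ½ · (27 - 19) · (24 - 17) = ½ · 8 · 7 = 28.

28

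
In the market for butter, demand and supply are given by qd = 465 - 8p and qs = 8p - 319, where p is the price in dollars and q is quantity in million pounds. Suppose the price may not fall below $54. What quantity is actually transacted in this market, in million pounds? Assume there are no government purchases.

33

In a free market, 465 - 8p = 8p - 319 gives the equilibrium p* = 49, q* = 73.
Since 54 > 49, the floor is binding.
At p = 54: qd = 465 - 8·54 = 33 and qs = 8·54 - 319 = 113.
The quantity actually transacted is the short side, demand: 33.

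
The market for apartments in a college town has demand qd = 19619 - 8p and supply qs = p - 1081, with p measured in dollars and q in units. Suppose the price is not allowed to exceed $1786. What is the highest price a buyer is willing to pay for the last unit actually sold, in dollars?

Equilibrium: 19619 - 8p = p - 1081, so 20700 = 9p and p* = 2300, q* = 1219.
The ceiling of 1786 is below the equilibrium price 2300, so it binds.
At p = 1786: qd = 19619 - 8·1786 = 5331 and qs = 1786 - 1081 = 705.
Only 705 units reach the market. On the demand curve, the marginal buyer's willingness to pay at q = 705 is (19619 - 705)/8 = 2364.25.

2364.25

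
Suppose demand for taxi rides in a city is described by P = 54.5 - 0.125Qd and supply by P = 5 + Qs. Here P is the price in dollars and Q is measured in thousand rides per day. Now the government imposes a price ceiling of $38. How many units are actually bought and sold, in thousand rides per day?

Rearranging demand gives Qd = 436 - 8P; rearranging supply gives Qs = P - 5. Setting quantity demanded equal to quantity supplied, 436 - 8P = P - 5, gives P* = 49 and Q* = 44.
Since 38 < 49, the ceiling is binding.
At P = 38: Qd = 436 - 8·38 = 132 and Qs = 38 - 5 = 33.
The quantity actually transacted is the short side, supply: 33.

33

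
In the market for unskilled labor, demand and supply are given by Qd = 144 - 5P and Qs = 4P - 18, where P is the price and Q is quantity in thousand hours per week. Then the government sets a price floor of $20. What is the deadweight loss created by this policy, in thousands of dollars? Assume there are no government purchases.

Equilibrium: 144 - 5P = 4P - 18, so 162 = 9P and P* = 18, Q* = 54.
Because the floor (20) lies above the market-clearing price, it is binding.
At P = 20: Qd = 144 - 5·20 = 44 and Qs = 4·20 - 18 = 62.
Quantity traded falls to 44. At Q = 44 the demand price is (144 - 44)/5 = 20 and the supply price is (18 + 44)/4 = 15.5.
Deadweight loss = ½ · (20 - 15.5) · (54 - 44) = ½ · 4.5 · 10 = 22.5.

22.5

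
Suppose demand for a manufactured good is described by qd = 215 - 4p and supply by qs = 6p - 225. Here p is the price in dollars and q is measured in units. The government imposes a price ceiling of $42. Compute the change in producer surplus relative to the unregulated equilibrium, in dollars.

-66

In a free market, 215 - 4p = 6p - 225 gives the equilibrium p* = 44, q* = 39.
The ceiling of 42 is below the equilibrium price 44, so it binds.
At p = 42: qd = 215 - 4·42 = 47 and qs = 6·42 - 225 = 27.
Producer surplus without the control is ½ · (44 - 37.5) · 39 = 126.75.
With the ceiling, producers sell 27 units at 42, so PS = ½ · (42 - 37.5) · 27 = 60.75.
Change in producer surplus = 60.75 - 126.75 = -66.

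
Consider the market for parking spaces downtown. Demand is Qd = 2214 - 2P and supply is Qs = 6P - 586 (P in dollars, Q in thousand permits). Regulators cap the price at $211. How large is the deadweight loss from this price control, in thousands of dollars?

Setting quantity demanded equal to quantity supplied, 2214 - 2P = 6P - 586, gives P* = 350 and Q* = 1514.
The ceiling of 211 is below the equilibrium price 350, so it binds.
At P = 211: Qd = 2214 - 2·211 = 1792 and Qs = 6·211 - 586 = 680.
Quantity traded falls to 680. At Q = 680 the demand price is (2214 - 680)/2 = 767 and the supply price is (586 + 680)/6 = 211.
Deadweight loss = ½ · (767 - 211) · (1514 - 680) = ½ · 556 · 834 = 231852.

231852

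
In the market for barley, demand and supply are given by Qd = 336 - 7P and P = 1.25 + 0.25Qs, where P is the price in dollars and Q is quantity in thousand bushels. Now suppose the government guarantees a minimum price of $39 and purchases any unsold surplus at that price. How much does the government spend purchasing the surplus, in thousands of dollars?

Rearranging supply gives Qs = 4P - 5. In a free market, 336 - 7P = 4P - 5 gives the equilibrium P* = 31, Q* = 119.
Because the floor (39) lies above the market-clearing price, it is binding.
At P = 39: Qd = 336 - 7·39 = 63 and Qs = 4·39 - 5 = 151.
Surplus = Qs - Qd = 88.
Government expenditure = surplus × support price = 88 × 39 = 3432.

3432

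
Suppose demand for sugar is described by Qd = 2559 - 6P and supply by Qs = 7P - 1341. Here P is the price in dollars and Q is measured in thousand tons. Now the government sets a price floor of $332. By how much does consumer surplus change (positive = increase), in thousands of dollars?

Equilibrium: 2559 - 6P = 7P - 1341, so 3900 = 13P and P* = 300, Q* = 759.
Since 332 > 300, the floor is binding.
At P = 332: Qd = 2559 - 6·332 = 567 and Qs = 7·332 - 1341 = 983.
Consumer surplus without the control is ½ · (426.5 - 300) · 759 = 48006.75.
With the floor, consumers buy 567 units at 332, so CS = ½ · (426.5 - 332) · 567 = 26790.75.
Change in consumer surplus = 26790.75 - 48006.75 = -21216.

-21216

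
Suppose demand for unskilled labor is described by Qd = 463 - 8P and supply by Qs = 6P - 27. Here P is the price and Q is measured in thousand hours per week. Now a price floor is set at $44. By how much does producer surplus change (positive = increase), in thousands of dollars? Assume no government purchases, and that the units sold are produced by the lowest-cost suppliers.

Without the control the market clears where 463 - 8P = 6P - 27, i.e. P* = 35 and Q* = 183.
Since 44 > 35, the floor is binding.
At P = 44: Qd = 463 - 8·44 = 111 and Qs = 6·44 - 27 = 237.
Producer surplus without the control is ½ · (35 - 4.5) · 183 = 2790.75.
With the floor, 111 units are sold at 44. The supply price at Q = 111 is 23, so PS = ½ · [(44 - 4.5) + (44 - 23)] · 111 = 3357.75.
Change in producer surplus = 3357.75 - 2790.75 = 567.

567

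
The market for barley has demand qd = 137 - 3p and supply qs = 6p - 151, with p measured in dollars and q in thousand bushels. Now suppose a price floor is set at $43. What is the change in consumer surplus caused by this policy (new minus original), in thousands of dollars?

-269.5

Equilibrium: 137 - 3p = 6p - 151, so 288 = 9p and p* = 32, q* = 41.
Because the floor (43) lies above the market-clearing price, it is binding.
At p = 43: qd = 137 - 3·43 = 8 and qs = 6·43 - 151 = 107.
Consumer surplus without the control is ½ · (137/3 - 32) · 41 = 1681/6.
With the floor, consumers buy 8 units at 43, so CS = ½ · (137/3 - 43) · 8 = 32/3.
Change in consumer surplus = 32/3 - 1681/6 = -269.5.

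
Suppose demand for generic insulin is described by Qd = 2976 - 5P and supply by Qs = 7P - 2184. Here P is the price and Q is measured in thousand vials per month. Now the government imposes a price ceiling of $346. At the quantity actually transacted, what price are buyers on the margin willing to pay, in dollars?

547.6

In a free market, 2976 - 5P = 7P - 2184 gives the equilibrium P* = 430, Q* = 826.
The ceiling of 346 is below the equilibrium price 430, so it binds.
At P = 346: Qd = 2976 - 5·346 = 1246 and Qs = 7·346 - 2184 = 238.
Only 238 units reach the market. On the demand curve, the marginal buyer's willingness to pay at Q = 238 is (2976 - 238)/5 = 547.6.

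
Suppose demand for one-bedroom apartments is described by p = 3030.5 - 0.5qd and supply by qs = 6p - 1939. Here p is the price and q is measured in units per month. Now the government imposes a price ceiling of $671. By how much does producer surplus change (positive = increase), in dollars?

Rearranging demand gives qd = 6061 - 2p. Setting quantity demanded equal to quantity supplied, 6061 - 2p = 6p - 1939, gives p* = 1000 and q* = 4061.
Because the ceiling (671) lies below the market-clearing price, it is binding.
At p = 671: qd = 6061 - 2·671 = 4719 and qs = 6·671 - 1939 = 2087.
Producer surplus without the control is ½ · (1000 - 1939/6) · 4061 = 16491721/12.
With the ceiling, producers sell 2087 units at 671, so PS = ½ · (671 - 1939/6) · 2087 = 4355569/12.
Change in producer surplus = 4355569/12 - 16491721/12 = -1011346.

-1011346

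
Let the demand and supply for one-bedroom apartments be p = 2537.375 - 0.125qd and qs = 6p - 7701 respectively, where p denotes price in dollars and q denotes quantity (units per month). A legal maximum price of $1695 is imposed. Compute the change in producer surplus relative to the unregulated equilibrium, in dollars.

Rearranging demand gives qd = 20299 - 8p. In a free market, 20299 - 8p = 6p - 7701 gives the equilibrium p* = 2000, q* = 4299.
Because the ceiling (1695) lies below the market-clearing price, it is binding.
At p = 1695: qd = 20299 - 8·1695 = 6739 and qs = 6·1695 - 7701 = 2469.
Producer surplus without the control is ½ · (2000 - 1283.5) · 4299 = 1540116.75.
With the ceiling, producers sell 2469 units at 1695, so PS = ½ · (1695 - 1283.5) · 2469 = 507996.75.
Change in producer surplus = 507996.75 - 1540116.75 = -1032120.

-1032120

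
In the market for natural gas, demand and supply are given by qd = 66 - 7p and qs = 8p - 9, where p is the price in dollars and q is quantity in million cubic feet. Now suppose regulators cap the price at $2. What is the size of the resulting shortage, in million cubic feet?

Setting quantity demanded equal to quantity supplied, 66 - 7p = 8p - 9, gives p* = 5 and q* = 31.
Because the ceiling (2) lies below the market-clearing price, it is binding.
At p = 2: qd = 66 - 7·2 = 52 and qs = 8·2 - 9 = 7.
Shortage = qd - qs = 52 - 7 = 45.

45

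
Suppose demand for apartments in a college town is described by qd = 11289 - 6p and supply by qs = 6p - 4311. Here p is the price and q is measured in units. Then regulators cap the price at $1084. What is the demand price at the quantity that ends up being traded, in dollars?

1516

In a free market, 11289 - 6p = 6p - 4311 gives the equilibrium p* = 1300, q* = 3489.
Since 1084 < 1300, the ceiling is binding.
At p = 1084: qd = 11289 - 6·1084 = 4785 and qs = 6·1084 - 4311 = 2193.
Only 2193 units reach the market. On the demand curve, the marginal buyer's willingness to pay at q = 2193 is (11289 - 2193)/6 = 1516.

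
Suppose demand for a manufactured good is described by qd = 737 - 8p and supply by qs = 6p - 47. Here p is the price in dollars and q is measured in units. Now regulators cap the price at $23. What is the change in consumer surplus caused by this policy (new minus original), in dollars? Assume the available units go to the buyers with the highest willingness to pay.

Equilibrium: 737 - 8p = 6p - 47, so 784 = 14p and p* = 56, q* = 289.
Since 23 < 56, the ceiling is binding.
At p = 23: qd = 737 - 8·23 = 553 and qs = 6·23 - 47 = 91.
Consumer surplus without the control is ½ · (92.125 - 56) · 289 = 5220.0625.
With the ceiling, 91 units are sold at 23 (assume they go to the highest-value buyers). The demand price at q = 91 is 80.75, so CS = ½ · [(92.125 - 23) + (80.75 - 23)] · 91 = 5772.8125.
Change in consumer surplus = 5772.8125 - 5220.0625 = 552.75.

552.75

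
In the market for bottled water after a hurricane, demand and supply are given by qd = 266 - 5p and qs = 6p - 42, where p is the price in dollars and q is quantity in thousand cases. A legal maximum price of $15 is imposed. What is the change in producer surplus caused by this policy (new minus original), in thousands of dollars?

-1131

Without the control the market clears where 266 - 5p = 6p - 42, i.e. p* = 28 and q* = 126.
Since 15 < 28, the ceiling is binding.
At p = 15: qd = 266 - 5·15 = 191 and qs = 6·15 - 42 = 48.
Producer surplus without the control is ½ · (28 - 7) · 126 = 1323.
With the ceiling, producers sell 48 units at 15, so PS = ½ · (15 - 7) · 48 = 192.
Change in producer surplus = 192 - 1323 = -1131.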